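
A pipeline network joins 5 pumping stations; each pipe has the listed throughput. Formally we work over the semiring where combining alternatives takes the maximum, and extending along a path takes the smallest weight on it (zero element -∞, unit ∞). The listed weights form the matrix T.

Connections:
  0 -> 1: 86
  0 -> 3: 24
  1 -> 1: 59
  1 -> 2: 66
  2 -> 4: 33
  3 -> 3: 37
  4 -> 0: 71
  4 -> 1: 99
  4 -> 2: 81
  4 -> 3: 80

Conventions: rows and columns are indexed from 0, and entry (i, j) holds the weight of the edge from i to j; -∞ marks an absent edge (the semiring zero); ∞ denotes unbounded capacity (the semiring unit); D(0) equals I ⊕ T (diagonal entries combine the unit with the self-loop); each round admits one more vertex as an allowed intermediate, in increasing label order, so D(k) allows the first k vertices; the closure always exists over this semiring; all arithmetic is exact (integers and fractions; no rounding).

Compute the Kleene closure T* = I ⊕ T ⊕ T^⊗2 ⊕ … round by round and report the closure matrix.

D(0):
  [∞, 86, -∞, 24, -∞]
  [-∞, ∞, 66, -∞, -∞]
  [-∞, -∞, ∞, -∞, 33]
  [-∞, -∞, -∞, ∞, -∞]
  [71, 99, 81, 80, ∞]
D(1):
  [∞, 86, -∞, 24, -∞]
  [-∞, ∞, 66, -∞, -∞]
  [-∞, -∞, ∞, -∞, 33]
  [-∞, -∞, -∞, ∞, -∞]
  [71, 99, 81, 80, ∞]
D(2):
  [∞, 86, 66, 24, -∞]
  [-∞, ∞, 66, -∞, -∞]
  [-∞, -∞, ∞, -∞, 33]
  [-∞, -∞, -∞, ∞, -∞]
  [71, 99, 81, 80, ∞]
D(3):
  [∞, 86, 66, 24, 33]
  [-∞, ∞, 66, -∞, 33]
  [-∞, -∞, ∞, -∞, 33]
  [-∞, -∞, -∞, ∞, -∞]
  [71, 99, 81, 80, ∞]
D(4):
  [∞, 86, 66, 24, 33]
  [-∞, ∞, 66, -∞, 33]
  [-∞, -∞, ∞, -∞, 33]
  [-∞, -∞, -∞, ∞, -∞]
  [71, 99, 81, 80, ∞]
D(5):
  [∞, 86, 66, 33, 33]
  [33, ∞, 66, 33, 33]
  [33, 33, ∞, 33, 33]
  [-∞, -∞, -∞, ∞, -∞]
  [71, 99, 81, 80, ∞]
Answer: T* = [[∞, 86, 66, 33, 33], [33, ∞, 66, 33, 33], [33, 33, ∞, 33, 33], [-∞, -∞, -∞, ∞, -∞], [71, 99, 81, 80, ∞]]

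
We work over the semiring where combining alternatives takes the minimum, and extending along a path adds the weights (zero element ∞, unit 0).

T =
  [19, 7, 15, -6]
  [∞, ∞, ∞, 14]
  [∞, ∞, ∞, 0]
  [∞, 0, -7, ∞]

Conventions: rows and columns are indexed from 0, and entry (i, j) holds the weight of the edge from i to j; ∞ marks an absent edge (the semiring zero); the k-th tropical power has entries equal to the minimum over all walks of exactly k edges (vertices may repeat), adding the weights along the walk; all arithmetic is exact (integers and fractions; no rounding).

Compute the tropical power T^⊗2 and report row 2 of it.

T^⊗2:
  [38, -6, -13, 13]
  [∞, 14, 7, ∞]
  [∞, 0, -7, ∞]
  [∞, ∞, ∞, -7]
Answer: row 2 of T^⊗2 = [∞, 0, -7, ∞]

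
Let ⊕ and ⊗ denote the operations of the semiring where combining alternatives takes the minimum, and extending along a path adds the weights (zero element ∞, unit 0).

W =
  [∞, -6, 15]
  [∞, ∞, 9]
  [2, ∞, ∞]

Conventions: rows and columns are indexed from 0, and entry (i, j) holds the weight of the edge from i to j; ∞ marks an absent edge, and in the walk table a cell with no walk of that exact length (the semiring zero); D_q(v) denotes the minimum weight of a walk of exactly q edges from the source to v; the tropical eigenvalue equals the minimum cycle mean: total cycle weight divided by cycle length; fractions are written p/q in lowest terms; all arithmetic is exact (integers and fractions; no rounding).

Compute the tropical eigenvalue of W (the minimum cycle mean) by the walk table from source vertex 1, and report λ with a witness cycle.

q=0: [∞, 0, ∞]
q=1: [∞, ∞, 9]
q=2: [11, ∞, ∞]
q=3: [∞, 5, 26]
Optimal cycle mean attained by: cycle 0->1->2->0, total (-6) + 9 + 2, length 3.
Answer: λ = 5/3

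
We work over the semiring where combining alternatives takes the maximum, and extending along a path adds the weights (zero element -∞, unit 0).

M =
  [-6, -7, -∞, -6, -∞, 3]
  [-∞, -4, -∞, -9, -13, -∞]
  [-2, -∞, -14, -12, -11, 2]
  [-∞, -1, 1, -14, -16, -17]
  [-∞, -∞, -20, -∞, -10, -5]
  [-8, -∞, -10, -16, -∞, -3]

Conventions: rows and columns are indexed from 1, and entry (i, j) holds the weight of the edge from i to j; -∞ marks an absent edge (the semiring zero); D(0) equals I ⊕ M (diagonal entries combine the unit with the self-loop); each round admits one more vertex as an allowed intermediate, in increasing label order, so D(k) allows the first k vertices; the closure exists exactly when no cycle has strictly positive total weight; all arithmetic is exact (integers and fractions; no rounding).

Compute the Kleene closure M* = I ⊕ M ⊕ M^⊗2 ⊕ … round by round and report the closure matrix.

D(0):
  [0, -7, -∞, -6, -∞, 3]
  [-∞, 0, -∞, -9, -13, -∞]
  [-2, -∞, 0, -12, -11, 2]
  [-∞, -1, 1, 0, -16, -17]
  [-∞, -∞, -20, -∞, 0, -5]
  [-8, -∞, -10, -16, -∞, 0]
D(1):
  [0, -7, -∞, -6, -∞, 3]
  [-∞, 0, -∞, -9, -13, -∞]
  [-2, -9, 0, -8, -11, 2]
  [-∞, -1, 1, 0, -16, -17]
  [-∞, -∞, -20, -∞, 0, -5]
  [-8, -15, -10, -14, -∞, 0]
D(2):
  [0, -7, -∞, -6, -20, 3]
  [-∞, 0, -∞, -9, -13, -∞]
  [-2, -9, 0, -8, -11, 2]
  [-∞, -1, 1, 0, -14, -17]
  [-∞, -∞, -20, -∞, 0, -5]
  [-8, -15, -10, -14, -28, 0]
D(3):
  [0, -7, -∞, -6, -20, 3]
  [-∞, 0, -∞, -9, -13, -∞]
  [-2, -9, 0, -8, -11, 2]
  [-1, -1, 1, 0, -10, 3]
  [-22, -29, -20, -28, 0, -5]
  [-8, -15, -10, -14, -21, 0]
D(4):
  [0, -7, -5, -6, -16, 3]
  [-10, 0, -8, -9, -13, -6]
  [-2, -9, 0, -8, -11, 2]
  [-1, -1, 1, 0, -10, 3]
  [-22, -29, -20, -28, 0, -5]
  [-8, -15, -10, -14, -21, 0]
D(5):
  [0, -7, -5, -6, -16, 3]
  [-10, 0, -8, -9, -13, -6]
  [-2, -9, 0, -8, -11, 2]
  [-1, -1, 1, 0, -10, 3]
  [-22, -29, -20, -28, 0, -5]
  [-8, -15, -10, -14, -21, 0]
D(6):
  [0, -7, -5, -6, -16, 3]
  [-10, 0, -8, -9, -13, -6]
  [-2, -9, 0, -8, -11, 2]
  [-1, -1, 1, 0, -10, 3]
  [-13, -20, -15, -19, 0, -5]
  [-8, -15, -10, -14, -21, 0]
Answer: M* = [[0, -7, -5, -6, -16, 3], [-10, 0, -8, -9, -13, -6], [-2, -9, 0, -8, -11, 2], [-1, -1, 1, 0, -10, 3], [-13, -20, -15, -19, 0, -5], [-8, -15, -10, -14, -21, 0]]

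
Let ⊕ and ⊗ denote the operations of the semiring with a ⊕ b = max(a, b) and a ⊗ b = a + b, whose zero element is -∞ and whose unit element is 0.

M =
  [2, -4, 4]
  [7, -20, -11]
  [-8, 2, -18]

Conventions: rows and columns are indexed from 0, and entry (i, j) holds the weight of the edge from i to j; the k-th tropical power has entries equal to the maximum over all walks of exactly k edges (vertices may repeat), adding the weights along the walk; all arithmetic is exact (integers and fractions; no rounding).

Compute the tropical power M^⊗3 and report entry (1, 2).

M^⊗2:
  [4, 6, 6]
  [9, 3, 11]
  [9, -12, -4]
M^⊗3:
  [13, 8, 8]
  [11, 13, 13]
  [11, 5, 13]
Key observation: the optimum is the walk 1->0->0->2, with weight 7 + 2 + 4 = 13.
Optimal value attained by: walk 1->0->0->2.
Answer: (M^⊗3)[1][2] = 13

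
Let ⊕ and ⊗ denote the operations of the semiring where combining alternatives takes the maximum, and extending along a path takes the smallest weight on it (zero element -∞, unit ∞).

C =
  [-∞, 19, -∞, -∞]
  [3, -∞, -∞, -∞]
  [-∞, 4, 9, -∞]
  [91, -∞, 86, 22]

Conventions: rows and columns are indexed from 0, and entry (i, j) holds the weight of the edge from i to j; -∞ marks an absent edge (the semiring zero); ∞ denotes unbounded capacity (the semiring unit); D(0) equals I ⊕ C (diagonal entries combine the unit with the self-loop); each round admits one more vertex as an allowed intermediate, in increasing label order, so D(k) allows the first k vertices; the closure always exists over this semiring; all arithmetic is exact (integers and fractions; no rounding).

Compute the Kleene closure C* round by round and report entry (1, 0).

D(0):
  [∞, 19, -∞, -∞]
  [3, ∞, -∞, -∞]
  [-∞, 4, ∞, -∞]
  [91, -∞, 86, ∞]
D(1):
  [∞, 19, -∞, -∞]
  [3, ∞, -∞, -∞]
  [-∞, 4, ∞, -∞]
  [91, 19, 86, ∞]
D(2):
  [∞, 19, -∞, -∞]
  [3, ∞, -∞, -∞]
  [3, 4, ∞, -∞]
  [91, 19, 86, ∞]
D(3):
  [∞, 19, -∞, -∞]
  [3, ∞, -∞, -∞]
  [3, 4, ∞, -∞]
  [91, 19, 86, ∞]
D(4):
  [∞, 19, -∞, -∞]
  [3, ∞, -∞, -∞]
  [3, 4, ∞, -∞]
  [91, 19, 86, ∞]
Answer: C*[1][0] = 3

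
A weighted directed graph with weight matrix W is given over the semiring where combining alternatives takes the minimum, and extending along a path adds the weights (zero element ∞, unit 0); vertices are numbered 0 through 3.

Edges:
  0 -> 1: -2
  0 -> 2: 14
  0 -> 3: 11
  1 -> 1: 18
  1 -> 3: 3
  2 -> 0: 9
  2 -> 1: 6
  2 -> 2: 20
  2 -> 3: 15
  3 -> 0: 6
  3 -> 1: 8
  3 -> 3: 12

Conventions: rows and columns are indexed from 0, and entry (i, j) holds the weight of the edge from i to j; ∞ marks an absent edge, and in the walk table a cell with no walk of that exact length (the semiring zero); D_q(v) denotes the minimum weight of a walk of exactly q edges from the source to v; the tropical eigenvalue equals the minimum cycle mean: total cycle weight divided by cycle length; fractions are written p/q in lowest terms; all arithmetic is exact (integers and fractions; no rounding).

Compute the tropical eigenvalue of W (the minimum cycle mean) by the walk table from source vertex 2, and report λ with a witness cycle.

q=0: [∞, ∞, 0, ∞]
q=1: [9, 6, 20, 15]
q=2: [21, 7, 23, 9]
q=3: [15, 17, 35, 10]
q=4: [16, 13, 29, 20]
Optimal cycle mean attained by: cycle 0->1->3->0, total (-2) + 3 + 6, length 3.
Answer: λ = 7/3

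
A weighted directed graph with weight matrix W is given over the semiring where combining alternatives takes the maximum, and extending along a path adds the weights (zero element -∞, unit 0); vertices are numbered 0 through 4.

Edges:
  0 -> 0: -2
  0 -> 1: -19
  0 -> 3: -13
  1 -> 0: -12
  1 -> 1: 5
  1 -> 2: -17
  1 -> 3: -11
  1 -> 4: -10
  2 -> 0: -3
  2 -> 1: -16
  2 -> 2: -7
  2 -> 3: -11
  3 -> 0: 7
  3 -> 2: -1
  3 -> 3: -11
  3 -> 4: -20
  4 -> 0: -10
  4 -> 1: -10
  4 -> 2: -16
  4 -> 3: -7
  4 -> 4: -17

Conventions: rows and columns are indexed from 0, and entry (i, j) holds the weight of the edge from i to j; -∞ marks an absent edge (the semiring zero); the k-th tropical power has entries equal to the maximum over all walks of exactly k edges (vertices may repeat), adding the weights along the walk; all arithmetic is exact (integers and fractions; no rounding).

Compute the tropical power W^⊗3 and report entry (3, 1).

W^⊗2:
  [-4, -14, -14, -15, -29]
  [-4, 10, -12, -6, -5]
  [-4, -11, -12, -16, -26]
  [5, -12, -8, -6, -31]
  [0, -5, -8, -18, -20]
W^⊗3:
  [-6, -9, -16, -17, -24]
  [1, 15, -7, -1, 0]
  [-6, -6, -17, -17, -21]
  [3, -7, -7, -8, -22]
  [-2, 0, -15, -13, -15]
Key observation: the optimum is the walk 3->0->1->1, with weight 7 + (-19) + 5 = -7.
Optimal value attained by: walk 3->0->1->1.
Answer: (W^⊗3)[3][1] = -7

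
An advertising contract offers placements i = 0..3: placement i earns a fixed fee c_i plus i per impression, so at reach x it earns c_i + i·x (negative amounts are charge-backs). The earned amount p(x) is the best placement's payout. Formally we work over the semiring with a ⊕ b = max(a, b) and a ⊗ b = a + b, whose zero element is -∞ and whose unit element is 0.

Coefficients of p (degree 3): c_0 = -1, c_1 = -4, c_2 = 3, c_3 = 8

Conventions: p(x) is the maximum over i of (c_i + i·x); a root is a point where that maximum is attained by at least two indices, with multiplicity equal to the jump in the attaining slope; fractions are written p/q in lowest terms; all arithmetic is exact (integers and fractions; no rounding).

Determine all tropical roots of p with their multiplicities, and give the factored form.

hull edge (i=0, c=-1) to (i=3, c=8): slope 3, span 3
Factored form: p(x) = 8 ⊗ (x ⊕ (-3)) ⊗ (x ⊕ (-3)) ⊗ (x ⊕ (-3))
Answer: roots = -3 (mult 3)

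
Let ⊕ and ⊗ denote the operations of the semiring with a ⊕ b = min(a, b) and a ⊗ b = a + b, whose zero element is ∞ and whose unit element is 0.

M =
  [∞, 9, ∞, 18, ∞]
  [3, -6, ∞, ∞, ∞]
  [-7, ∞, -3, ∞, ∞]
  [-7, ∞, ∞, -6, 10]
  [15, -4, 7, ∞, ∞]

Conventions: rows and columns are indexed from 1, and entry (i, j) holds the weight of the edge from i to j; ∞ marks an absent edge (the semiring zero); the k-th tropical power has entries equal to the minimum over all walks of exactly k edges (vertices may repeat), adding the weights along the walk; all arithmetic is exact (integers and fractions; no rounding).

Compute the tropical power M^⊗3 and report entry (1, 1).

M^⊗2:
  [11, 3, ∞, 12, 28]
  [-3, -12, ∞, 21, ∞]
  [-10, 2, -6, 11, ∞]
  [-13, 2, 17, -12, 4]
  [-1, -10, 4, 33, ∞]
M^⊗3:
  [5, -3, 35, 6, 22]
  [-9, -18, ∞, 15, 31]
  [-13, -4, -9, 5, 21]
  [-19, -4, 11, -18, -2]
  [-7, -16, 1, 17, 43]
Key observation: the optimum is the walk 1->4->4->1, with weight 18 + (-6) + (-7) = 5.
Optimal value attained by: walk 1->4->4->1.
Answer: (M^⊗3)[1][1] = 5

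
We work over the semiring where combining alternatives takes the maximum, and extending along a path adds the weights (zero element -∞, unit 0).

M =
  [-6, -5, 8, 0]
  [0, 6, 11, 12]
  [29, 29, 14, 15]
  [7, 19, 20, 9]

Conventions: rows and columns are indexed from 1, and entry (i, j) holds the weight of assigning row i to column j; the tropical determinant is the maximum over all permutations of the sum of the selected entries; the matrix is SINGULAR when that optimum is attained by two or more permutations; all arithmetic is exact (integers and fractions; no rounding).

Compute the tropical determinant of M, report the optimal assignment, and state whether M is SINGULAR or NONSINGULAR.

σ = (1, 2, 3, 4): (-6) + 6 + 14 + 9 = 23
σ = (1, 2, 4, 3): (-6) + 6 + 15 + 20 = 35
σ = (1, 3, 2, 4): (-6) + 11 + 29 + 9 = 43
σ = (1, 3, 4, 2): (-6) + 11 + 15 + 19 = 39
σ = (1, 4, 2, 3): (-6) + 12 + 29 + 20 = 55
σ = (1, 4, 3, 2): (-6) + 12 + 14 + 19 = 39
σ = (2, 1, 3, 4): (-5) + 0 + 14 + 9 = 18
σ = (2, 1, 4, 3): (-5) + 0 + 15 + 20 = 30
σ = (2, 3, 1, 4): (-5) + 11 + 29 + 9 = 44
σ = (2, 3, 4, 1): (-5) + 11 + 15 + 7 = 28
σ = (2, 4, 1, 3): (-5) + 12 + 29 + 20 = 56
σ = (2, 4, 3, 1): (-5) + 12 + 14 + 7 = 28
σ = (3, 1, 2, 4): 8 + 0 + 29 + 9 = 46
σ = (3, 1, 4, 2): 8 + 0 + 15 + 19 = 42
σ = (3, 2, 1, 4): 8 + 6 + 29 + 9 = 52
σ = (3, 2, 4, 1): 8 + 6 + 15 + 7 = 36
σ = (3, 4, 1, 2): 8 + 12 + 29 + 19 = 68
σ = (3, 4, 2, 1): 8 + 12 + 29 + 7 = 56
σ = (4, 1, 2, 3): 0 + 0 + 29 + 20 = 49
σ = (4, 1, 3, 2): 0 + 0 + 14 + 19 = 33
σ = (4, 2, 1, 3): 0 + 6 + 29 + 20 = 55
σ = (4, 2, 3, 1): 0 + 6 + 14 + 7 = 27
σ = (4, 3, 1, 2): 0 + 11 + 29 + 19 = 59
σ = (4, 3, 2, 1): 0 + 11 + 29 + 7 = 47
Optimal value attained by: σ = (3, 4, 1, 2).
Answer: det⊕(M) = 68; verdict: NONSINGULAR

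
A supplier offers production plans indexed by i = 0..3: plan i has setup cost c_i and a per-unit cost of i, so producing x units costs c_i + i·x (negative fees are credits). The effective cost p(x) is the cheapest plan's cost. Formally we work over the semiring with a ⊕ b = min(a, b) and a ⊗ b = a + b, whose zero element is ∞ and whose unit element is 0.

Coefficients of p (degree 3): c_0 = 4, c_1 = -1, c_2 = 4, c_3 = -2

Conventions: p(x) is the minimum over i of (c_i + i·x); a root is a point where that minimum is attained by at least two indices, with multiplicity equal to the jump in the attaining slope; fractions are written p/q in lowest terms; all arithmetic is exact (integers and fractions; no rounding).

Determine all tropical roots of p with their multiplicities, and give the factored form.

hull edge (i=0, c=4) to (i=1, c=-1): slope -5, span 1
hull edge (i=1, c=-1) to (i=3, c=-2): slope -1/2, span 2
Factored form: p(x) = -2 ⊗ (x ⊕ 1/2) ⊗ (x ⊕ 1/2) ⊗ (x ⊕ 5)
Answer: roots = 1/2 (mult 2), 5 (mult 1)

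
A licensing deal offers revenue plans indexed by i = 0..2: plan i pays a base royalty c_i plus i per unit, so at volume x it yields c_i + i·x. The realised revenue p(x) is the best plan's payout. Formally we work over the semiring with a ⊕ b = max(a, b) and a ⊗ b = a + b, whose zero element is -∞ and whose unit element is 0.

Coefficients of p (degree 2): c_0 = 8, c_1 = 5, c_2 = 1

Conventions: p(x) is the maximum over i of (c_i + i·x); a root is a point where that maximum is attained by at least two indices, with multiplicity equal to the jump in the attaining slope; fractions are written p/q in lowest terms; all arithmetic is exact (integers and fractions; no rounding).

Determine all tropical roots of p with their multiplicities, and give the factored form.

hull edge (i=0, c=8) to (i=1, c=5): slope -3, span 1
hull edge (i=1, c=5) to (i=2, c=1): slope -4, span 1
Factored form: p(x) = 1 ⊗ (x ⊕ 3) ⊗ (x ⊕ 4)
Answer: roots = 3 (mult 1), 4 (mult 1)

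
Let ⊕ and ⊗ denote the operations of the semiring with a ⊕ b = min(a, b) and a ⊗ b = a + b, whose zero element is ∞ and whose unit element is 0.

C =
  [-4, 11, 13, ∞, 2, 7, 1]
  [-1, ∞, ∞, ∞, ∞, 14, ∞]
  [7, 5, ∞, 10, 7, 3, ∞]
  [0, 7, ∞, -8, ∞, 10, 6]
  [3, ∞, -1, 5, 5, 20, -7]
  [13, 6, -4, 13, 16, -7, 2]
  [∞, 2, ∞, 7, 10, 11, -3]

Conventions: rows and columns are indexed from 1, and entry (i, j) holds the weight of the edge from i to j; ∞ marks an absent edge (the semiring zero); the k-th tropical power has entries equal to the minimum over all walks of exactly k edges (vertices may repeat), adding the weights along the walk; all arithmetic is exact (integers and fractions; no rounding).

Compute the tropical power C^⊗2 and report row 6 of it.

C^⊗2:
  [-8, 3, 1, 7, -2, 0, -5]
  [-5, 10, 10, 27, 1, 6, 0]
  [3, 9, -1, 2, 9, -4, 0]
  [-8, -1, 6, -16, 2, 2, -2]
  [-1, -5, 4, -3, 3, 2, -10]
  [3, -1, -11, 5, 3, -14, -5]
  [1, -1, 7, -1, 7, 4, -6]
Answer: row 6 of C^⊗2 = [3, -1, -11, 5, 3, -14, -5]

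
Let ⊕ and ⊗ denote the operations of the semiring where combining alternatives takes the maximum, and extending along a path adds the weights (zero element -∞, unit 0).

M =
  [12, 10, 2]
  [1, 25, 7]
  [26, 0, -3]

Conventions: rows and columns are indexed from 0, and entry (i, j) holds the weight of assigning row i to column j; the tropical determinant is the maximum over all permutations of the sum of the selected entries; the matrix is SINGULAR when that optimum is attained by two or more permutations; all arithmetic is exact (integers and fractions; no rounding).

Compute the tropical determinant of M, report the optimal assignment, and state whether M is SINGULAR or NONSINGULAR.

σ = (0, 1, 2): 12 + 25 + (-3) = 34
σ = (0, 2, 1): 12 + 7 + 0 = 19
σ = (1, 0, 2): 10 + 1 + (-3) = 8
σ = (1, 2, 0): 10 + 7 + 26 = 43
σ = (2, 0, 1): 2 + 1 + 0 = 3
σ = (2, 1, 0): 2 + 25 + 26 = 53
Optimal value attained by: σ = (2, 1, 0).
Answer: det⊕(M) = 53; verdict: NONSINGULAR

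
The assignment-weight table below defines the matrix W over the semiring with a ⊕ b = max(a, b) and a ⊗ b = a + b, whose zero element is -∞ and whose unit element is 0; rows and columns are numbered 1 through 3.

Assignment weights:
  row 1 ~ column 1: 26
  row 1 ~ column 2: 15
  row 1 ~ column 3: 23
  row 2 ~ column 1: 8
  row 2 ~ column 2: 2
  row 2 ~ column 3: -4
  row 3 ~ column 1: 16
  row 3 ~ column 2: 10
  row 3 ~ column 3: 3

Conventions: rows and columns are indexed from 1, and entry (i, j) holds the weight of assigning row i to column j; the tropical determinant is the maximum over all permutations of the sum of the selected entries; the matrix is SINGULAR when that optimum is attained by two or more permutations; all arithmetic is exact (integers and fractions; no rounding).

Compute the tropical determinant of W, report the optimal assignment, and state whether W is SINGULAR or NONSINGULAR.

σ = (1, 2, 3): 26 + 2 + 3 = 31
σ = (1, 3, 2): 26 + (-4) + 10 = 32
σ = (2, 1, 3): 15 + 8 + 3 = 26
σ = (2, 3, 1): 15 + (-4) + 16 = 27
σ = (3, 1, 2): 23 + 8 + 10 = 41
σ = (3, 2, 1): 23 + 2 + 16 = 41
Optimal value attained by: σ = (3, 1, 2).
Answer: det⊕(W) = 41; verdict: SINGULAR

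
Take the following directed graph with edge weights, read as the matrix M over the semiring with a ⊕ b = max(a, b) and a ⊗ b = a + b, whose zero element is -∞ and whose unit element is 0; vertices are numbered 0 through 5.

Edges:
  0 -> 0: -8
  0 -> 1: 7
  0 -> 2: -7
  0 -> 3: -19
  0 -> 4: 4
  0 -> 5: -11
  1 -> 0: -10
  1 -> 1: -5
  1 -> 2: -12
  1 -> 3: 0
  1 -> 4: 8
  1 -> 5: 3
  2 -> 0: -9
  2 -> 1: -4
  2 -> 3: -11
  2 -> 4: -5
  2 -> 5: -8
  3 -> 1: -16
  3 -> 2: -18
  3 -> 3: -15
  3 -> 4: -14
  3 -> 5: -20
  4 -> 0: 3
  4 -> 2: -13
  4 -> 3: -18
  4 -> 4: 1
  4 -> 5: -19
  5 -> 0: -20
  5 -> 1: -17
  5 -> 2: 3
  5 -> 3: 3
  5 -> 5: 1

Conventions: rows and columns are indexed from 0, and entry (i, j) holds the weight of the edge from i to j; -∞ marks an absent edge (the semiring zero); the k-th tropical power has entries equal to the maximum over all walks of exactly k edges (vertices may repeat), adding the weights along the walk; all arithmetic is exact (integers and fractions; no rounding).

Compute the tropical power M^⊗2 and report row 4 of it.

M^⊗2:
  [7, 2, -5, 7, 15, 10]
  [11, -3, 6, 6, 9, 4]
  [-2, -2, -5, -4, 4, -1]
  [-11, -21, -17, -16, -8, -13]
  [4, 10, -4, -16, 7, -8]
  [-6, -1, 4, 4, -2, 2]
Answer: row 4 of M^⊗2 = [4, 10, -4, -16, 7, -8]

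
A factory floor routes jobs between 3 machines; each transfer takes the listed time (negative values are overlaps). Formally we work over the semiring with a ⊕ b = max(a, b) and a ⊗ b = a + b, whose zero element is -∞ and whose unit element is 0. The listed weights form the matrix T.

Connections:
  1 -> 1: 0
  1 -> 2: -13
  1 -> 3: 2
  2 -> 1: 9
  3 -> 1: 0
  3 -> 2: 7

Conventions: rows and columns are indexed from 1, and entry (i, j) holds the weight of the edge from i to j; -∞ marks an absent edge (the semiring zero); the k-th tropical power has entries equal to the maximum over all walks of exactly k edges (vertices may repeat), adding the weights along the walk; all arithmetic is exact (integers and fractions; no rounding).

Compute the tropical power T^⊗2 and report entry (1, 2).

T^⊗2:
  [2, 9, 2]
  [9, -4, 11]
  [16, -13, 2]
Key observation: the optimum is the walk 1->3->2, with weight 2 + 7 = 9.
Optimal value attained by: walk 1->3->2.
Answer: (T^⊗2)[1][2] = 9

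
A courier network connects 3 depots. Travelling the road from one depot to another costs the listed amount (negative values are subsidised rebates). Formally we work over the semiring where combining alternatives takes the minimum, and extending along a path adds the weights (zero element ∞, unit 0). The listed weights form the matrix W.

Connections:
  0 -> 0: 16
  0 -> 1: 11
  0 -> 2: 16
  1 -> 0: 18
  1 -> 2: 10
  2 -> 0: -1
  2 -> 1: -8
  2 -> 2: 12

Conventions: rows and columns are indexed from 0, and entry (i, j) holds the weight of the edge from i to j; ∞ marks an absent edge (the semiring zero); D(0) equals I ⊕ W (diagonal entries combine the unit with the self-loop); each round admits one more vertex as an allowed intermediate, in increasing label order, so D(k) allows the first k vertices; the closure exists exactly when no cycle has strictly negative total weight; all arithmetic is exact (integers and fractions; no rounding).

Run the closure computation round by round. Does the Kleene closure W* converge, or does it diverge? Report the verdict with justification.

D(0):
  [0, 11, 16]
  [18, 0, 10]
  [-1, -8, 0]
D(1):
  [0, 11, 16]
  [18, 0, 10]
  [-1, -8, 0]
D(2):
  [0, 11, 16]
  [18, 0, 10]
  [-1, -8, 0]
D(3):
  [0, 8, 16]
  [9, 0, 10]
  [-1, -8, 0]
Key observation: every diagonal entry stays at the unit through all rounds, so no improving cycle exists.
Answer: CONVERGES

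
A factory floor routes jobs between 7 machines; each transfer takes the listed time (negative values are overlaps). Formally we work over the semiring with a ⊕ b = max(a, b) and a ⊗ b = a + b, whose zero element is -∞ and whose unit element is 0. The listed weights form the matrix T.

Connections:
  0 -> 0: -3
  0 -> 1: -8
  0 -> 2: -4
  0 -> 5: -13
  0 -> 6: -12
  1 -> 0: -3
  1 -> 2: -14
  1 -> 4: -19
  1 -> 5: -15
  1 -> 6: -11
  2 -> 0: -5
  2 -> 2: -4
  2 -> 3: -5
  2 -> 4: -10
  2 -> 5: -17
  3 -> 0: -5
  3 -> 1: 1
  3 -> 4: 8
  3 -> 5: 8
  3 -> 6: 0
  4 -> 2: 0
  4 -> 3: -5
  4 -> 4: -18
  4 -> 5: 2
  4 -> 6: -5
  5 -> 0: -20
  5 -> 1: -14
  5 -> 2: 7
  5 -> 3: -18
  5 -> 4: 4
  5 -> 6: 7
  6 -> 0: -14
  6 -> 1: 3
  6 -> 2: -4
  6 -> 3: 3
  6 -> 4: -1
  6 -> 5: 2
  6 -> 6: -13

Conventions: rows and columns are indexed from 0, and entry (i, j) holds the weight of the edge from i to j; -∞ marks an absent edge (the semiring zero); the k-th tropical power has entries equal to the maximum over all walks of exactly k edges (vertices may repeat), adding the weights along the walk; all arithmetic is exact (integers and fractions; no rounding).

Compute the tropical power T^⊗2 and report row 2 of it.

T^⊗2:
  [-6, -9, -6, -9, -9, -10, -6]
  [-6, -8, -7, -8, -11, -9, -8]
  [-8, -4, -8, -9, 3, 3, -5]
  [-2, 3, 15, 3, 12, 10, 15]
  [-5, -2, 9, -2, 6, 3, 9]
  [2, 10, 4, 10, 6, 9, -1]
  [0, 4, 9, -6, 11, 11, 9]
Answer: row 2 of T^⊗2 = [-8, -4, -8, -9, 3, 3, -5]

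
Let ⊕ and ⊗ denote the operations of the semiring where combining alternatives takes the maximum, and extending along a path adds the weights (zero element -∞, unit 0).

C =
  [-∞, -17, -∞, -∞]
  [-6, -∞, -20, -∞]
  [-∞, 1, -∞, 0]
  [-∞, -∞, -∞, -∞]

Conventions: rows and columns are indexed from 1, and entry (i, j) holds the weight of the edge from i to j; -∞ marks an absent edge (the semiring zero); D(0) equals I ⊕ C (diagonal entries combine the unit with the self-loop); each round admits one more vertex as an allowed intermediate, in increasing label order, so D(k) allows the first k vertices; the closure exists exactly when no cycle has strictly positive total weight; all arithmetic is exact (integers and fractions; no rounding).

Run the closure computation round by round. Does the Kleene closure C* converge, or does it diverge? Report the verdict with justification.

D(0):
  [0, -17, -∞, -∞]
  [-6, 0, -20, -∞]
  [-∞, 1, 0, 0]
  [-∞, -∞, -∞, 0]
D(1):
  [0, -17, -∞, -∞]
  [-6, 0, -20, -∞]
  [-∞, 1, 0, 0]
  [-∞, -∞, -∞, 0]
D(2):
  [0, -17, -37, -∞]
  [-6, 0, -20, -∞]
  [-5, 1, 0, 0]
  [-∞, -∞, -∞, 0]
D(3):
  [0, -17, -37, -37]
  [-6, 0, -20, -20]
  [-5, 1, 0, 0]
  [-∞, -∞, -∞, 0]
D(4):
  [0, -17, -37, -37]
  [-6, 0, -20, -20]
  [-5, 1, 0, 0]
  [-∞, -∞, -∞, 0]
Key observation: every diagonal entry stays at the unit through all rounds, so no improving cycle exists.
Answer: CONVERGES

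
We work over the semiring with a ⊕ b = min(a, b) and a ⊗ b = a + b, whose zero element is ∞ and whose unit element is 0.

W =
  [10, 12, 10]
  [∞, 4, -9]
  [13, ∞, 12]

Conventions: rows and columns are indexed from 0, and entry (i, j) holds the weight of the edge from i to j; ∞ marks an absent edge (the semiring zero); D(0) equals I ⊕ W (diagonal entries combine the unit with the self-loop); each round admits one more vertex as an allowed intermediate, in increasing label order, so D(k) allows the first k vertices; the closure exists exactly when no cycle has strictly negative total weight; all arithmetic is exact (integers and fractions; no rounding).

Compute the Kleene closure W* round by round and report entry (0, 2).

D(0):
  [0, 12, 10]
  [∞, 0, -9]
  [13, ∞, 0]
D(1):
  [0, 12, 10]
  [∞, 0, -9]
  [13, 25, 0]
D(2):
  [0, 12, 3]
  [∞, 0, -9]
  [13, 25, 0]
D(3):
  [0, 12, 3]
  [4, 0, -9]
  [13, 25, 0]
Answer: W*[0][2] = 3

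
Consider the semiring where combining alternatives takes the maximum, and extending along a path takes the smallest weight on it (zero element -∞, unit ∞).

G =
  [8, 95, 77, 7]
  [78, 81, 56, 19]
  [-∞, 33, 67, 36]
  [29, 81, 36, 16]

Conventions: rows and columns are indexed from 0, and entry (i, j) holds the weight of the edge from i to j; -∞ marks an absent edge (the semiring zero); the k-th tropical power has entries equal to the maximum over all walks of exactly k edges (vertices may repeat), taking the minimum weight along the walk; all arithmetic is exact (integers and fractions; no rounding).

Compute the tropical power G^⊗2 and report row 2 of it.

G^⊗2:
  [78, 81, 67, 36]
  [78, 81, 77, 36]
  [33, 36, 67, 36]
  [78, 81, 56, 36]
Answer: row 2 of G^⊗2 = [33, 36, 67, 36]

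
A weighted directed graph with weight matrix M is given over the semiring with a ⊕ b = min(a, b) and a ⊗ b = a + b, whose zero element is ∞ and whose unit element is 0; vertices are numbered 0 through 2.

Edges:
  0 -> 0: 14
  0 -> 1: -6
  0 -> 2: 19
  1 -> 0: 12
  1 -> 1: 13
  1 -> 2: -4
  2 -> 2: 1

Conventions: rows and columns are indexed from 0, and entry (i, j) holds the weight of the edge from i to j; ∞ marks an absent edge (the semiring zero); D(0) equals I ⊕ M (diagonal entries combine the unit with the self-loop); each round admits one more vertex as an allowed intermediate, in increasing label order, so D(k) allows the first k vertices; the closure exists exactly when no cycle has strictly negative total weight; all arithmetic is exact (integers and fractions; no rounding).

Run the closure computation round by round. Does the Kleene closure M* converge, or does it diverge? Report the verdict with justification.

D(0):
  [0, -6, 19]
  [12, 0, -4]
  [∞, ∞, 0]
D(1):
  [0, -6, 19]
  [12, 0, -4]
  [∞, ∞, 0]
D(2):
  [0, -6, -10]
  [12, 0, -4]
  [∞, ∞, 0]
D(3):
  [0, -6, -10]
  [12, 0, -4]
  [∞, ∞, 0]
Key observation: every diagonal entry stays at the unit through all rounds, so no improving cycle exists.
Answer: CONVERGES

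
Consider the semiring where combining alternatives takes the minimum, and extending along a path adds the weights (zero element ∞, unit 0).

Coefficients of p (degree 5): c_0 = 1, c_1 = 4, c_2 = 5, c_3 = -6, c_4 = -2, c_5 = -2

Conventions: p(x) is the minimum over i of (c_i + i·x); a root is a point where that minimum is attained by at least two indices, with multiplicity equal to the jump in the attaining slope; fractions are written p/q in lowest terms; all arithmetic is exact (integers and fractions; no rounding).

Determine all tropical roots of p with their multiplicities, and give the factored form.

hull edge (i=0, c=1) to (i=3, c=-6): slope -7/3, span 3
hull edge (i=3, c=-6) to (i=5, c=-2): slope 2, span 2
Factored form: p(x) = -2 ⊗ (x ⊕ (-2)) ⊗ (x ⊕ (-2)) ⊗ (x ⊕ 7/3) ⊗ (x ⊕ 7/3) ⊗ (x ⊕ 7/3)
Answer: roots = -2 (mult 2), 7/3 (mult 3)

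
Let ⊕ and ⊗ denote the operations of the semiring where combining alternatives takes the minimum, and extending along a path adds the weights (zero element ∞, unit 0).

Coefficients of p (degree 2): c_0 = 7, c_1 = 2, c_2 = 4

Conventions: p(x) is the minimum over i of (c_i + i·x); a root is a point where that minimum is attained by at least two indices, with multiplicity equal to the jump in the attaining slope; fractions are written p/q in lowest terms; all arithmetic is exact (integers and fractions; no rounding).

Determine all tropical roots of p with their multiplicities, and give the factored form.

hull edge (i=0, c=7) to (i=1, c=2): slope -5, span 1
hull edge (i=1, c=2) to (i=2, c=4): slope 2, span 1
Factored form: p(x) = 4 ⊗ (x ⊕ (-2)) ⊗ (x ⊕ 5)
Answer: roots = -2 (mult 1), 5 (mult 1)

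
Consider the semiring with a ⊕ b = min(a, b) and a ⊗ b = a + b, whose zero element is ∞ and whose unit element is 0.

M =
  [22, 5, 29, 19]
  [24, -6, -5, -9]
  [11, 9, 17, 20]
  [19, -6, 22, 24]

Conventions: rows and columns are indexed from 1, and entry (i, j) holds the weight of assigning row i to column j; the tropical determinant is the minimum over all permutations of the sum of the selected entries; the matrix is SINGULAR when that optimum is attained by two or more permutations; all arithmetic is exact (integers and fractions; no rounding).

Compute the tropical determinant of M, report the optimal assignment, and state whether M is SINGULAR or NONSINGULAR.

σ = (1, 2, 3, 4): 22 + (-6) + 17 + 24 = 57
σ = (1, 2, 4, 3): 22 + (-6) + 20 + 22 = 58
σ = (1, 3, 2, 4): 22 + (-5) + 9 + 24 = 50
σ = (1, 3, 4, 2): 22 + (-5) + 20 + (-6) = 31
σ = (1, 4, 2, 3): 22 + (-9) + 9 + 22 = 44
σ = (1, 4, 3, 2): 22 + (-9) + 17 + (-6) = 24
σ = (2, 1, 3, 4): 5 + 24 + 17 + 24 = 70
σ = (2, 1, 4, 3): 5 + 24 + 20 + 22 = 71
σ = (2, 3, 1, 4): 5 + (-5) + 11 + 24 = 35
σ = (2, 3, 4, 1): 5 + (-5) + 20 + 19 = 39
σ = (2, 4, 1, 3): 5 + (-9) + 11 + 22 = 29
σ = (2, 4, 3, 1): 5 + (-9) + 17 + 19 = 32
σ = (3, 1, 2, 4): 29 + 24 + 9 + 24 = 86
σ = (3, 1, 4, 2): 29 + 24 + 20 + (-6) = 67
σ = (3, 2, 1, 4): 29 + (-6) + 11 + 24 = 58
σ = (3, 2, 4, 1): 29 + (-6) + 20 + 19 = 62
σ = (3, 4, 1, 2): 29 + (-9) + 11 + (-6) = 25
σ = (3, 4, 2, 1): 29 + (-9) + 9 + 19 = 48
σ = (4, 1, 2, 3): 19 + 24 + 9 + 22 = 74
σ = (4, 1, 3, 2): 19 + 24 + 17 + (-6) = 54
σ = (4, 2, 1, 3): 19 + (-6) + 11 + 22 = 46
σ = (4, 2, 3, 1): 19 + (-6) + 17 + 19 = 49
σ = (4, 3, 1, 2): 19 + (-5) + 11 + (-6) = 19
σ = (4, 3, 2, 1): 19 + (-5) + 9 + 19 = 42
Optimal value attained by: σ = (4, 3, 1, 2).
Answer: det⊕(M) = 19; verdict: NONSINGULAR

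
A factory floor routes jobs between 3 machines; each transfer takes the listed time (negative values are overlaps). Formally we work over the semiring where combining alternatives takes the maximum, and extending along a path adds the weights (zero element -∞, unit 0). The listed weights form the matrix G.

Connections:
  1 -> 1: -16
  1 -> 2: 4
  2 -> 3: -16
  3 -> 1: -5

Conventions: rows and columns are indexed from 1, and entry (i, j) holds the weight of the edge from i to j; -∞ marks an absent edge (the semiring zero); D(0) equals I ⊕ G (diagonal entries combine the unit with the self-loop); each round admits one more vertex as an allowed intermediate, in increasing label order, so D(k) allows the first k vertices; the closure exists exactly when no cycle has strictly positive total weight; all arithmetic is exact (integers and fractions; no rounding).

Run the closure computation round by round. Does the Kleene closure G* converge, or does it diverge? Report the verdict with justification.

D(0):
  [0, 4, -∞]
  [-∞, 0, -16]
  [-5, -∞, 0]
D(1):
  [0, 4, -∞]
  [-∞, 0, -16]
  [-5, -1, 0]
D(2):
  [0, 4, -12]
  [-∞, 0, -16]
  [-5, -1, 0]
D(3):
  [0, 4, -12]
  [-21, 0, -16]
  [-5, -1, 0]
Key observation: every diagonal entry stays at the unit through all rounds, so no improving cycle exists.
Answer: CONVERGES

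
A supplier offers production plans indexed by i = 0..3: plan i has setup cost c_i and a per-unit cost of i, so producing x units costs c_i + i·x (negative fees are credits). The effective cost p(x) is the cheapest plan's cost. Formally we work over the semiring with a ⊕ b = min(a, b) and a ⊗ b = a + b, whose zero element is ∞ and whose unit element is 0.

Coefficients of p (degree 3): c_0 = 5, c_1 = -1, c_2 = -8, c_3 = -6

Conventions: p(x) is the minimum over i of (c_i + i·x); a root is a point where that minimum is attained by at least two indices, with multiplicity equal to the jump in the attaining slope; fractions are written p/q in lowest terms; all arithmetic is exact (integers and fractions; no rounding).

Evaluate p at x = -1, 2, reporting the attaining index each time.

p(-1) = min(5+0·(-1)=5, -1+1·(-1)=-2, -8+2·(-1)=-10, -6+3·(-1)=-9) = -10 (attained by i=2)
p(2) = min(5+0·2=5, -1+1·2=1, -8+2·2=-4, -6+3·2=0) = -4 (attained by i=2)
Answer: p(-1) = -10; p(2) = -4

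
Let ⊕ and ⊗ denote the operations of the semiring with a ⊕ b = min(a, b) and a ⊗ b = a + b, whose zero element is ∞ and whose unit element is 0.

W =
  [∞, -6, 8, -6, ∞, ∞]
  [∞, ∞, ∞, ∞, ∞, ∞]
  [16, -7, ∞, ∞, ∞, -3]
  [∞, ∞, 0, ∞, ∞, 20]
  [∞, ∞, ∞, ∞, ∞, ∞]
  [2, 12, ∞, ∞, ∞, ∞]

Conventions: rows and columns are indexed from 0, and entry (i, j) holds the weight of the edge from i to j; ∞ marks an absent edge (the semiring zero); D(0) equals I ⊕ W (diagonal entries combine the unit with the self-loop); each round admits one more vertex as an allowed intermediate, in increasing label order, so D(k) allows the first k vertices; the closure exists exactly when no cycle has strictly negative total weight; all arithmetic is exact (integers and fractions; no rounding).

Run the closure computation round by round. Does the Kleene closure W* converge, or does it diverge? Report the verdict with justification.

D(0):
  [0, -6, 8, -6, ∞, ∞]
  [∞, 0, ∞, ∞, ∞, ∞]
  [16, -7, 0, ∞, ∞, -3]
  [∞, ∞, 0, 0, ∞, 20]
  [∞, ∞, ∞, ∞, 0, ∞]
  [2, 12, ∞, ∞, ∞, 0]
D(1):
  [0, -6, 8, -6, ∞, ∞]
  [∞, 0, ∞, ∞, ∞, ∞]
  [16, -7, 0, 10, ∞, -3]
  [∞, ∞, 0, 0, ∞, 20]
  [∞, ∞, ∞, ∞, 0, ∞]
  [2, -4, 10, -4, ∞, 0]
D(2):
  [0, -6, 8, -6, ∞, ∞]
  [∞, 0, ∞, ∞, ∞, ∞]
  [16, -7, 0, 10, ∞, -3]
  [∞, ∞, 0, 0, ∞, 20]
  [∞, ∞, ∞, ∞, 0, ∞]
  [2, -4, 10, -4, ∞, 0]
D(3):
  [0, -6, 8, -6, ∞, 5]
  [∞, 0, ∞, ∞, ∞, ∞]
  [16, -7, 0, 10, ∞, -3]
  [16, -7, 0, 0, ∞, -3]
  [∞, ∞, ∞, ∞, 0, ∞]
  [2, -4, 10, -4, ∞, 0]
Detection: at round 4, diagonal entry (5, 5) turns strictly negative.
Key observation: the cycle 5->0->3->2->5 has total weight 2 + (-6) + 0 + (-3), which is strictly negative.
Answer: DIVERGES — negative cycle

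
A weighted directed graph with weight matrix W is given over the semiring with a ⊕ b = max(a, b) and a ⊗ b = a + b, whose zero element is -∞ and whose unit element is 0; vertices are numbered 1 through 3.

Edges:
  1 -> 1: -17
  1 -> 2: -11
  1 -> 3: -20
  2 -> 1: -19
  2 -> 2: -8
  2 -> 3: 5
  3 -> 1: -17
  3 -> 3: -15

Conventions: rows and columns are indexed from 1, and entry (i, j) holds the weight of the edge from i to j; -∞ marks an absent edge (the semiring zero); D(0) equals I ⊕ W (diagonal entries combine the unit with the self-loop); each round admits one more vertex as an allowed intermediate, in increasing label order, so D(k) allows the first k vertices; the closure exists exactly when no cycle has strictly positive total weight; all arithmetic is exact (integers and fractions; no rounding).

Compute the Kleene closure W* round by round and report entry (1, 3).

D(0):
  [0, -11, -20]
  [-19, 0, 5]
  [-17, -∞, 0]
D(1):
  [0, -11, -20]
  [-19, 0, 5]
  [-17, -28, 0]
D(2):
  [0, -11, -6]
  [-19, 0, 5]
  [-17, -28, 0]
D(3):
  [0, -11, -6]
  [-12, 0, 5]
  [-17, -28, 0]
Answer: W*[1][3] = -6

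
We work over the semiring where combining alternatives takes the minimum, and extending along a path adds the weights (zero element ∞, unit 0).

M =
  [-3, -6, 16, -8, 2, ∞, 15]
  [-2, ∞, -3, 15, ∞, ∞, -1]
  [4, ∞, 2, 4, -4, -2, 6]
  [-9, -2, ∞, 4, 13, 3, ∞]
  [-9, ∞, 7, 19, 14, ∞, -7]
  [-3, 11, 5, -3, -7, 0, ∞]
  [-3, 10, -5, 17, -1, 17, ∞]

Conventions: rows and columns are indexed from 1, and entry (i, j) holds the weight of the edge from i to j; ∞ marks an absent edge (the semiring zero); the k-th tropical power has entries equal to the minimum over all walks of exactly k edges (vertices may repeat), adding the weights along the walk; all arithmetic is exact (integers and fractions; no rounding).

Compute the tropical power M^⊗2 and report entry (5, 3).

M^⊗2:
  [-17, -10, -9, -11, -1, -5, -7]
  [-5, -8, -6, -10, -7, -5, 3]
  [-13, -2, 1, -5, -9, -2, -11]
  [-12, -15, -5, -17, -7, 3, -3]
  [-12, -15, -12, -17, -8, 5, 6]
  [-16, -9, 0, -11, -7, 0, -14]
  [-10, -9, -3, -11, -9, -7, -8]
Key observation: the optimum is the walk 5->7->3, with weight (-7) + (-5) = -12.
Optimal value attained by: walk 5->7->3.
Answer: (M^⊗2)[5][3] = -12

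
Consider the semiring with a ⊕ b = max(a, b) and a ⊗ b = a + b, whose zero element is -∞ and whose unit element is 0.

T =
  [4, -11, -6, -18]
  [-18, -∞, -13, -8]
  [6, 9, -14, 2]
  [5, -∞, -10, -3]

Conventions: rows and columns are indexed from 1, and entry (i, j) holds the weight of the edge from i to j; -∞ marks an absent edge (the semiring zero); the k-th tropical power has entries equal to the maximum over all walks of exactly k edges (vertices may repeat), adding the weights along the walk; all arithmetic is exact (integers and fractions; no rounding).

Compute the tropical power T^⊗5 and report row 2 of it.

T^⊗2:
  [8, 3, -2, -4]
  [-3, -4, -18, -11]
  [10, -5, 0, 1]
  [9, -1, -1, -6]
T^⊗3:
  [12, 7, 2, 0]
  [1, -9, -9, -12]
  [14, 9, 4, 2]
  [13, 8, 3, 1]
T^⊗4:
  [16, 11, 6, 4]
  [5, 0, -5, -7]
  [18, 13, 8, 6]
  [17, 12, 7, 5]
T^⊗5:
  [20, 15, 10, 8]
  [9, 4, -1, -3]
  [22, 17, 12, 10]
  [21, 16, 11, 9]
Answer: row 2 of T^⊗5 = [9, 4, -1, -3]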